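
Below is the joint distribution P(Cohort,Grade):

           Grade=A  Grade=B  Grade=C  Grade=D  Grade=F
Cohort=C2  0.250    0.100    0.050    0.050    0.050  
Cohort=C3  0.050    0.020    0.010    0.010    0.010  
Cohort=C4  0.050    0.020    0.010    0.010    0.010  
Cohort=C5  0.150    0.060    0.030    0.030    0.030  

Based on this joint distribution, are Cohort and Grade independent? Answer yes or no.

yes

Every cell satisfies P(Cohort,Grade) = P(Cohort)·P(Grade). For instance P(Cohort=C3) = 0.100, P(Grade=F) = 0.100, and 0.100×0.100 = 0.010 matches the joint entry. So Cohort and Grade are independent.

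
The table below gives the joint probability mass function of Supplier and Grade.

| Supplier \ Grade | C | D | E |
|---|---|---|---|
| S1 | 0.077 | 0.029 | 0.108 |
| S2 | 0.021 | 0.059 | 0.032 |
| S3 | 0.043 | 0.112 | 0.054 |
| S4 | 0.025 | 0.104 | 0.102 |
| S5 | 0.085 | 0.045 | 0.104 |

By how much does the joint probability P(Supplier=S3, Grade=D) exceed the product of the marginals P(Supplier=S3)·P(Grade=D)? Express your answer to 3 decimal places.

P(Supplier=S3) = 0.043 + 0.112 + 0.054 = 0.209.
P(Grade=D) = 0.029 + 0.059 + 0.112 + 0.104 + 0.045 = 0.349.
P(Supplier=S3, Grade=D) − P(Supplier=S3)P(Grade=D) = 0.112 − 0.209×0.349 = 0.039.

0.039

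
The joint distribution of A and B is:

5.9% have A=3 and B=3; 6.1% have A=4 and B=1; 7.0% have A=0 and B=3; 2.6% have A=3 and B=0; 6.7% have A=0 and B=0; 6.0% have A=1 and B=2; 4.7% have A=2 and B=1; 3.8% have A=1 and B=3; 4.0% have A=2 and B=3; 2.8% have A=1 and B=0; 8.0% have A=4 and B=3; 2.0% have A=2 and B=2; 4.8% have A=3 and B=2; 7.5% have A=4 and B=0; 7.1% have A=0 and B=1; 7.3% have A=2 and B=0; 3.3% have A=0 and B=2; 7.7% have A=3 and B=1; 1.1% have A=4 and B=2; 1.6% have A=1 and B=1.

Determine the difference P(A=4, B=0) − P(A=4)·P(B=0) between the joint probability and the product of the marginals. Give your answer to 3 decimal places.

0.014

P(A=4) = 0.075 + 0.061 + 0.011 + 0.080 = 0.227.
P(B=0) = 0.067 + 0.028 + 0.073 + 0.026 + 0.075 = 0.269.
P(A=4, B=0) − P(A=4)P(B=0) = 0.075 − 0.227×0.269 = 0.014.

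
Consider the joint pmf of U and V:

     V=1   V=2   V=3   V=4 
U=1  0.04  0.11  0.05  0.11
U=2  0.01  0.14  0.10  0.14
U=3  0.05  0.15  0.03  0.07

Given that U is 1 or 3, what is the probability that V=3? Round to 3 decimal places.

P(U=1) = 0.04 + 0.11 + 0.05 + 0.11 = 0.31.
P(U=3) = 0.05 + 0.15 + 0.03 + 0.07 = 0.30.
P(U ∈ {1, 3}) = 0.31 + 0.30 = 0.61; P(V=3, U ∈ {1, 3}) = 0.05 + 0.03 = 0.08.
P(V=3 | U ∈ {1, 3}) = 0.08/0.61 = 0.131.

0.131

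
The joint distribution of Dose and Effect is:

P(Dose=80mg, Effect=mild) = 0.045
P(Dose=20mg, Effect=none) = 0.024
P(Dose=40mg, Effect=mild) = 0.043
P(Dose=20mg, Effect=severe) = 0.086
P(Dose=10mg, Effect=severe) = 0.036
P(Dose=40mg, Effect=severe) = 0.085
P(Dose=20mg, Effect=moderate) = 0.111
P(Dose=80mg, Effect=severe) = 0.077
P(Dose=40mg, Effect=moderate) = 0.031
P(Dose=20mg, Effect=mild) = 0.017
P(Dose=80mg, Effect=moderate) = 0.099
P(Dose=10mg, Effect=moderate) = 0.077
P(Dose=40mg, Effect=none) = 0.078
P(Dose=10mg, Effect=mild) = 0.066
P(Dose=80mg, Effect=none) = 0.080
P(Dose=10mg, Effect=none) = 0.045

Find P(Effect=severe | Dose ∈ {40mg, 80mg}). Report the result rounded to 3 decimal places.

0.301

P(Dose=40mg) = 0.078 + 0.043 + 0.031 + 0.085 = 0.237.
P(Dose=80mg) = 0.080 + 0.045 + 0.099 + 0.077 = 0.301.
P(Dose ∈ {40mg, 80mg}) = 0.237 + 0.301 = 0.538; P(Effect=severe, Dose ∈ {40mg, 80mg}) = 0.085 + 0.077 = 0.162.
P(Effect=severe | Dose ∈ {40mg, 80mg}) = 0.162/0.538 = 0.301.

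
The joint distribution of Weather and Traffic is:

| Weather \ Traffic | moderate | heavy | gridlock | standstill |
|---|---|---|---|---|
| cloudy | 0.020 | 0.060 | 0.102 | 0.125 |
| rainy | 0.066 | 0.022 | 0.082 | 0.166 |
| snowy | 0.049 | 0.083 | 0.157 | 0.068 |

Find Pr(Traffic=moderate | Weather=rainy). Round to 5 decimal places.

P(Weather=rainy) = 0.066 + 0.022 + 0.082 + 0.166 = 0.336.
P(Traffic=moderate | Weather=rainy) = 0.066/0.336 = 0.19643.

0.19643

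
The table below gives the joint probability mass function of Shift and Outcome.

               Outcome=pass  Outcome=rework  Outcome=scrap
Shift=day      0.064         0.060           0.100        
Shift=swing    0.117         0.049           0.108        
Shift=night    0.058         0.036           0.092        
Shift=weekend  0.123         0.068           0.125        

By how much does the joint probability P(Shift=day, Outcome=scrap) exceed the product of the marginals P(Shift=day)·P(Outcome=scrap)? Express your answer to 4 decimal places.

P(Shift=day) = 0.064 + 0.060 + 0.100 = 0.224.
P(Outcome=scrap) = 0.100 + 0.108 + 0.092 + 0.125 = 0.425.
P(Shift=day, Outcome=scrap) − P(Shift=day)P(Outcome=scrap) = 0.100 − 0.224×0.425 = 0.0048.

0.0048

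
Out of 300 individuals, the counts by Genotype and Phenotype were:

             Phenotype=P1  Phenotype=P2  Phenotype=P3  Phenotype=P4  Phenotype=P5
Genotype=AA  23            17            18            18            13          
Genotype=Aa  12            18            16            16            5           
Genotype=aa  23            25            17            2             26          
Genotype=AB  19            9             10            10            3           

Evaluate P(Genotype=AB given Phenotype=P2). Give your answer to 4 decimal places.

0.1304

Total with Phenotype=P2: 17 + 18 + 25 + 9 = 69.
P(Genotype=AB | Phenotype=P2) = 9/69 = 0.1304.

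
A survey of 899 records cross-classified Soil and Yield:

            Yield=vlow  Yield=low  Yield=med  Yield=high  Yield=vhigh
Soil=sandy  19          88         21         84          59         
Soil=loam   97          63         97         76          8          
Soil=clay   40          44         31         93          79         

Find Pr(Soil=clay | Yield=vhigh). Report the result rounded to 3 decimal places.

0.541

Total with Yield=vhigh: 59 + 8 + 79 = 146.
P(Soil=clay | Yield=vhigh) = 79/146 = 0.541.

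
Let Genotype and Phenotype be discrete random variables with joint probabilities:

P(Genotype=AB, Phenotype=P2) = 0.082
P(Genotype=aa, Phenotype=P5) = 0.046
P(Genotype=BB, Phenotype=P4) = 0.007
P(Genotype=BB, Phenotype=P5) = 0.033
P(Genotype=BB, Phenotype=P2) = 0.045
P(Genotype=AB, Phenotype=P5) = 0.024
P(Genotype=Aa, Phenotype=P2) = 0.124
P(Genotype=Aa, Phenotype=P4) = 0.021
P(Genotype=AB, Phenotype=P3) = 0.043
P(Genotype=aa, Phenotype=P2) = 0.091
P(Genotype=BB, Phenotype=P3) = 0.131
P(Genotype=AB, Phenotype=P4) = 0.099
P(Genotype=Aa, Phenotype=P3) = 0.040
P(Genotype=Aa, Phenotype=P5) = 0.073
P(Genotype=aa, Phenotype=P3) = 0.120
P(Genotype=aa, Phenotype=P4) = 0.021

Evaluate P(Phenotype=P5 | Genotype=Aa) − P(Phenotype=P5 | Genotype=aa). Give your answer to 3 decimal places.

P(Genotype=Aa) = 0.124 + 0.040 + 0.021 + 0.073 = 0.258; P(Phenotype=P5 | Genotype=Aa) = 0.073/0.258 = 0.2829.
P(Genotype=aa) = 0.091 + 0.120 + 0.021 + 0.046 = 0.278; P(Phenotype=P5 | Genotype=aa) = 0.046/0.278 = 0.1655.
Difference = 0.117.

0.117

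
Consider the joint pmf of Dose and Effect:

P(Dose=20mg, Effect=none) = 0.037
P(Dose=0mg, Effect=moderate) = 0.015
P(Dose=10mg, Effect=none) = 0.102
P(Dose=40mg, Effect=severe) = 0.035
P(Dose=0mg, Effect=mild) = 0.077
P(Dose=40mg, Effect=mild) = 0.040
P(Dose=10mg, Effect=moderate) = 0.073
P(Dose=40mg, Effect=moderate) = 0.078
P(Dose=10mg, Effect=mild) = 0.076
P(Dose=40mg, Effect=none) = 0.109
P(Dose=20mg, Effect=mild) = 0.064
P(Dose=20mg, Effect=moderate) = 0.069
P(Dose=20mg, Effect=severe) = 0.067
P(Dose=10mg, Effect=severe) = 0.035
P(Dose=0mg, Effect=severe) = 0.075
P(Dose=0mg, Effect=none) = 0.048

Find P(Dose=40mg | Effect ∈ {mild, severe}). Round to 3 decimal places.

P(Effect=mild) = 0.077 + 0.076 + 0.064 + 0.040 = 0.257.
P(Effect=severe) = 0.075 + 0.035 + 0.067 + 0.035 = 0.212.
P(Effect ∈ {mild, severe}) = 0.257 + 0.212 = 0.469; P(Dose=40mg, Effect ∈ {mild, severe}) = 0.040 + 0.035 = 0.075.
P(Dose=40mg | Effect ∈ {mild, severe}) = 0.075/0.469 = 0.160.

0.160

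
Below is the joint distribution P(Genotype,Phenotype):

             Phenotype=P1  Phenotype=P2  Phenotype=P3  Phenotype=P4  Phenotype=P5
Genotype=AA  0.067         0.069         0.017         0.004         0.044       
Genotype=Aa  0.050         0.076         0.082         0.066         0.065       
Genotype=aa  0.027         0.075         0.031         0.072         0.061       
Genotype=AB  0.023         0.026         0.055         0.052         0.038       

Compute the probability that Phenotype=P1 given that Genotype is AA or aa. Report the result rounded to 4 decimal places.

0.2013

P(Genotype=AA) = 0.067 + 0.069 + 0.017 + 0.004 + 0.044 = 0.201.
P(Genotype=aa) = 0.027 + 0.075 + 0.031 + 0.072 + 0.061 = 0.266.
P(Genotype ∈ {AA, aa}) = 0.201 + 0.266 = 0.467; P(Phenotype=P1, Genotype ∈ {AA, aa}) = 0.067 + 0.027 = 0.094.
P(Phenotype=P1 | Genotype ∈ {AA, aa}) = 0.094/0.467 = 0.2013.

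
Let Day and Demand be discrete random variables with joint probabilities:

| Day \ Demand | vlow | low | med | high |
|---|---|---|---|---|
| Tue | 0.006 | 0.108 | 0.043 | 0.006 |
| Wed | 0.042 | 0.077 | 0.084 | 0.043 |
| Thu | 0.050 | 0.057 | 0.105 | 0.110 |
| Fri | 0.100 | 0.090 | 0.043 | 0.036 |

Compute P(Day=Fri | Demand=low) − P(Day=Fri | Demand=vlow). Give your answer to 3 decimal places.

P(Demand=low) = 0.108 + 0.077 + 0.057 + 0.090 = 0.332; P(Day=Fri | Demand=low) = 0.090/0.332 = 0.2711.
P(Demand=vlow) = 0.006 + 0.042 + 0.050 + 0.100 = 0.198; P(Day=Fri | Demand=vlow) = 0.100/0.198 = 0.5051.
Difference = -0.234.

-0.234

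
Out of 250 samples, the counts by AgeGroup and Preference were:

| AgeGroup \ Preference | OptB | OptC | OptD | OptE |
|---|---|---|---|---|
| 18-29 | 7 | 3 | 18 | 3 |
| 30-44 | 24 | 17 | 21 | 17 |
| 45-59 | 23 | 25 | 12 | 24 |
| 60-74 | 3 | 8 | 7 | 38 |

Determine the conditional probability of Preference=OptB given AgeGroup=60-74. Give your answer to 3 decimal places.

0.054

Total with AgeGroup=60-74: 3 + 8 + 7 + 38 = 56.
P(Preference=OptB | AgeGroup=60-74) = 3/56 = 0.054.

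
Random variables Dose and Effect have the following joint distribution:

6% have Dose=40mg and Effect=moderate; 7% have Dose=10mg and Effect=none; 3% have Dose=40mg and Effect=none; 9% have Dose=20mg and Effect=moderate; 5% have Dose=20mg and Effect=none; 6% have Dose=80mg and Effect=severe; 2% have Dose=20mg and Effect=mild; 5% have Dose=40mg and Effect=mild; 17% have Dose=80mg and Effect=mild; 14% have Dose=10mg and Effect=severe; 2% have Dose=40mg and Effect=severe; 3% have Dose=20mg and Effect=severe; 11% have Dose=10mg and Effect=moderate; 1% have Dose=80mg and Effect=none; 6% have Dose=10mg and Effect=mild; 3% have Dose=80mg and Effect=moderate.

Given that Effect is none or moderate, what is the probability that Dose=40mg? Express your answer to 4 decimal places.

P(Effect=none) = 0.07 + 0.05 + 0.03 + 0.01 = 0.16.
P(Effect=moderate) = 0.11 + 0.09 + 0.06 + 0.03 = 0.29.
P(Effect ∈ {none, moderate}) = 0.16 + 0.29 = 0.45; P(Dose=40mg, Effect ∈ {none, moderate}) = 0.03 + 0.06 = 0.09.
P(Dose=40mg | Effect ∈ {none, moderate}) = 0.09/0.45 = 0.2000.

0.2000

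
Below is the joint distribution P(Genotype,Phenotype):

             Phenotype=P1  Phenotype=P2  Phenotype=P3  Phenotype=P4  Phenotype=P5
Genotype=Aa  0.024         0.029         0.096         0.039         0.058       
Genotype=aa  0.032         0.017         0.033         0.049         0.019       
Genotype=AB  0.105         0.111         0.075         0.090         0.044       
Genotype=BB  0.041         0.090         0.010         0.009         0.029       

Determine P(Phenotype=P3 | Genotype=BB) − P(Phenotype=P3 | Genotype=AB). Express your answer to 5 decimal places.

-0.12060

P(Genotype=BB) = 0.041 + 0.090 + 0.010 + 0.009 + 0.029 = 0.179; P(Phenotype=P3 | Genotype=BB) = 0.010/0.179 = 0.055866.
P(Genotype=AB) = 0.105 + 0.111 + 0.075 + 0.090 + 0.044 = 0.425; P(Phenotype=P3 | Genotype=AB) = 0.075/0.425 = 0.176471.
Difference = -0.12060.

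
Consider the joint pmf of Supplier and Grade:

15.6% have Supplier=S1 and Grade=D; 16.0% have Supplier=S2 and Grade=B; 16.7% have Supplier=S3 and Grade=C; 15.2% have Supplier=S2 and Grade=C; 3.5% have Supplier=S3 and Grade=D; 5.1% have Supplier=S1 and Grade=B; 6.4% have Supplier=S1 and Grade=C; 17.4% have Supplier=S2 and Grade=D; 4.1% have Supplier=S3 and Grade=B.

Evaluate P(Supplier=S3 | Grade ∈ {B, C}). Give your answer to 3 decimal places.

P(Grade=B) = 0.051 + 0.160 + 0.041 = 0.252.
P(Grade=C) = 0.064 + 0.152 + 0.167 = 0.383.
P(Grade ∈ {B, C}) = 0.252 + 0.383 = 0.635; P(Supplier=S3, Grade ∈ {B, C}) = 0.041 + 0.167 = 0.208.
P(Supplier=S3 | Grade ∈ {B, C}) = 0.208/0.635 = 0.328.

0.328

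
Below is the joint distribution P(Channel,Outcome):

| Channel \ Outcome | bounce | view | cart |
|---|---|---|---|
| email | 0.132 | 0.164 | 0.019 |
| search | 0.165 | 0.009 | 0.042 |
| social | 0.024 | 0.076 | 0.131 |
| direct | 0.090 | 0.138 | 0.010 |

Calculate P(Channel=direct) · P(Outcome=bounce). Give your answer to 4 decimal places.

P(Channel=direct) = 0.090 + 0.138 + 0.010 = 0.238.
P(Outcome=bounce) = 0.132 + 0.165 + 0.024 + 0.090 = 0.411.
Product: 0.238 × 0.411 = 0.0978.

0.0978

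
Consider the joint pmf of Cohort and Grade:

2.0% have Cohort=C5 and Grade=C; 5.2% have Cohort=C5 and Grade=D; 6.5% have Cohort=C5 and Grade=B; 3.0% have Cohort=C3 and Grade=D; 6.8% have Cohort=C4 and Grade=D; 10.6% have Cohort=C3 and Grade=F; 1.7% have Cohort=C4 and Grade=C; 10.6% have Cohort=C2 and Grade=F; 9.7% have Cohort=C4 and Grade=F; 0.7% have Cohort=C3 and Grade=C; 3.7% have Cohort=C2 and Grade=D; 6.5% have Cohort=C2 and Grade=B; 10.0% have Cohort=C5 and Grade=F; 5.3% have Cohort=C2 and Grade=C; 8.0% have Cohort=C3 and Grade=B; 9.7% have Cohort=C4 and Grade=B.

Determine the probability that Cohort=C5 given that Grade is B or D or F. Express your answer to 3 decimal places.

P(Grade=B) = 0.065 + 0.080 + 0.097 + 0.065 = 0.307.
P(Grade=D) = 0.037 + 0.030 + 0.068 + 0.052 = 0.187.
P(Grade=F) = 0.106 + 0.106 + 0.097 + 0.100 = 0.409.
P(Grade ∈ {B, D, F}) = 0.307 + 0.187 + 0.409 = 0.903; P(Cohort=C5, Grade ∈ {B, D, F}) = 0.065 + 0.052 + 0.100 = 0.217.
P(Cohort=C5 | Grade ∈ {B, D, F}) = 0.217/0.903 = 0.240.

0.240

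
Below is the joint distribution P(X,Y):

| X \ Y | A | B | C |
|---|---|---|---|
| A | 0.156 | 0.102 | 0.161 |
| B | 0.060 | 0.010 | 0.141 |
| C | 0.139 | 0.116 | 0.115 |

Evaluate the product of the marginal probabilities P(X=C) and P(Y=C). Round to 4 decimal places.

P(X=C) = 0.139 + 0.116 + 0.115 = 0.370.
P(Y=C) = 0.161 + 0.141 + 0.115 = 0.417.
Product: 0.370 × 0.417 = 0.1543.

0.1543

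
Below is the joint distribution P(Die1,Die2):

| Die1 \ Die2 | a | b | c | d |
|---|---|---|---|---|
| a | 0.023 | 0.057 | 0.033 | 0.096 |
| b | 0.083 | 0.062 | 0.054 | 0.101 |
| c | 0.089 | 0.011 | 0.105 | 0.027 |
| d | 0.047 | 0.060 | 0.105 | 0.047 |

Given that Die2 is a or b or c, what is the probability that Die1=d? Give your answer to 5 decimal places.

0.29081

P(Die2=a) = 0.023 + 0.083 + 0.089 + 0.047 = 0.242.
P(Die2=b) = 0.057 + 0.062 + 0.011 + 0.060 = 0.190.
P(Die2=c) = 0.033 + 0.054 + 0.105 + 0.105 = 0.297.
P(Die2 ∈ {a, b, c}) = 0.242 + 0.190 + 0.297 = 0.729; P(Die1=d, Die2 ∈ {a, b, c}) = 0.047 + 0.060 + 0.105 = 0.212.
P(Die1=d | Die2 ∈ {a, b, c}) = 0.212/0.729 = 0.29081.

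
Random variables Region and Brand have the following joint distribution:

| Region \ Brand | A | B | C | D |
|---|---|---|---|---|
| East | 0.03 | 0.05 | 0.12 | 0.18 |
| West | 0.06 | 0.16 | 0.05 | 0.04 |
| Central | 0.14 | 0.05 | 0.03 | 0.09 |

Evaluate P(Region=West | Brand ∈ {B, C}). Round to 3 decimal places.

0.457

P(Brand=B) = 0.05 + 0.16 + 0.05 = 0.26.
P(Brand=C) = 0.12 + 0.05 + 0.03 = 0.20.
P(Brand ∈ {B, C}) = 0.26 + 0.20 = 0.46; P(Region=West, Brand ∈ {B, C}) = 0.16 + 0.05 = 0.21.
P(Region=West | Brand ∈ {B, C}) = 0.21/0.46 = 0.457.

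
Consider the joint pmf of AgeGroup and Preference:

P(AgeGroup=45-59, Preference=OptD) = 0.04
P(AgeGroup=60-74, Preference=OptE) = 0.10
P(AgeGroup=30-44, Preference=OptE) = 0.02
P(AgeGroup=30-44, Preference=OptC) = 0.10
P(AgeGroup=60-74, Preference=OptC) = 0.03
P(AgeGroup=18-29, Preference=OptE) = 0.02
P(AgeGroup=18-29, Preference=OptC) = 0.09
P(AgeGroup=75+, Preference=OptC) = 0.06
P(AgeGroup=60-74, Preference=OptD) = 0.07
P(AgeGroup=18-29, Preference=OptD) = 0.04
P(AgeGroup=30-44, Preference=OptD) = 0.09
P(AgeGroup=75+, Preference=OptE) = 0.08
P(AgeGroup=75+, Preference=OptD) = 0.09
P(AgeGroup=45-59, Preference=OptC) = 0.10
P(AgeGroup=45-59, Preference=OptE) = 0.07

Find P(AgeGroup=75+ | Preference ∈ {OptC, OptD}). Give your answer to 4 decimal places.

0.2113

P(Preference=OptC) = 0.09 + 0.10 + 0.10 + 0.03 + 0.06 = 0.38.
P(Preference=OptD) = 0.04 + 0.09 + 0.04 + 0.07 + 0.09 = 0.33.
P(Preference ∈ {OptC, OptD}) = 0.38 + 0.33 = 0.71; P(AgeGroup=75+, Preference ∈ {OptC, OptD}) = 0.06 + 0.09 = 0.15.
P(AgeGroup=75+ | Preference ∈ {OptC, OptD}) = 0.15/0.71 = 0.2113.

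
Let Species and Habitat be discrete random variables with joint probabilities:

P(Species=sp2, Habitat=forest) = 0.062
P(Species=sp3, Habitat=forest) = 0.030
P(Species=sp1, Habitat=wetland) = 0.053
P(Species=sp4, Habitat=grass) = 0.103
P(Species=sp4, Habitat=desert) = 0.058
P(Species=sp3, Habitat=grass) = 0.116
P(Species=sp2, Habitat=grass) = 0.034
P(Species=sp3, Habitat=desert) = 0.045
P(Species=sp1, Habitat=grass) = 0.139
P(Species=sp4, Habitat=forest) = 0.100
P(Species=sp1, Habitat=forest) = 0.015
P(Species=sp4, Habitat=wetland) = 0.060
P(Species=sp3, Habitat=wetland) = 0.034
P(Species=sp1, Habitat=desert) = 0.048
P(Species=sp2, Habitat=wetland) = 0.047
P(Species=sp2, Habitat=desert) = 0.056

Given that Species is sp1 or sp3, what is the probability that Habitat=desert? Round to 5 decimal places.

0.19375

P(Species=sp1) = 0.015 + 0.139 + 0.053 + 0.048 = 0.255.
P(Species=sp3) = 0.030 + 0.116 + 0.034 + 0.045 = 0.225.
P(Species ∈ {sp1, sp3}) = 0.255 + 0.225 = 0.480; P(Habitat=desert, Species ∈ {sp1, sp3}) = 0.048 + 0.045 = 0.093.
P(Habitat=desert | Species ∈ {sp1, sp3}) = 0.093/0.480 = 0.19375.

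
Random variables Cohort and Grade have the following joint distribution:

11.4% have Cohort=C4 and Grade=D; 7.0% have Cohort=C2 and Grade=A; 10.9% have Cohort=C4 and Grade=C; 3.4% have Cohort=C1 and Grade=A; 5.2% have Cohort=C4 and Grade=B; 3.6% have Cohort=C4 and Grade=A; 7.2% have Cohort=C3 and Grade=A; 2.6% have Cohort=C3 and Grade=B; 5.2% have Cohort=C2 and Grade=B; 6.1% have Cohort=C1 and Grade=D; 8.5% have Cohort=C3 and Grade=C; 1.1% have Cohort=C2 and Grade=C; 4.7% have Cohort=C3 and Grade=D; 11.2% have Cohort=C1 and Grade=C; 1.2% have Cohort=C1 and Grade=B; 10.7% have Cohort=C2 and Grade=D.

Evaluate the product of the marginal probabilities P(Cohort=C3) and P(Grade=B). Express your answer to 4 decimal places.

0.0327

P(Cohort=C3) = 0.072 + 0.026 + 0.085 + 0.047 = 0.230.
P(Grade=B) = 0.012 + 0.052 + 0.026 + 0.052 = 0.142.
Product: 0.230 × 0.142 = 0.0327.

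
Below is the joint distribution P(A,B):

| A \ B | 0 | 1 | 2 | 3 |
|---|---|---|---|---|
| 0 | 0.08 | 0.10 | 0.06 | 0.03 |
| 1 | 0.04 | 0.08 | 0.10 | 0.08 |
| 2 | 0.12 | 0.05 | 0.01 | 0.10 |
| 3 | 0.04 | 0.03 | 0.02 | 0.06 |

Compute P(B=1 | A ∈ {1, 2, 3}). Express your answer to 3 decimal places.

P(A=1) = 0.04 + 0.08 + 0.10 + 0.08 = 0.30.
P(A=2) = 0.12 + 0.05 + 0.01 + 0.10 = 0.28.
P(A=3) = 0.04 + 0.03 + 0.02 + 0.06 = 0.15.
P(A ∈ {1, 2, 3}) = 0.30 + 0.28 + 0.15 = 0.73; P(B=1, A ∈ {1, 2, 3}) = 0.08 + 0.05 + 0.03 = 0.16.
P(B=1 | A ∈ {1, 2, 3}) = 0.16/0.73 = 0.219.

0.219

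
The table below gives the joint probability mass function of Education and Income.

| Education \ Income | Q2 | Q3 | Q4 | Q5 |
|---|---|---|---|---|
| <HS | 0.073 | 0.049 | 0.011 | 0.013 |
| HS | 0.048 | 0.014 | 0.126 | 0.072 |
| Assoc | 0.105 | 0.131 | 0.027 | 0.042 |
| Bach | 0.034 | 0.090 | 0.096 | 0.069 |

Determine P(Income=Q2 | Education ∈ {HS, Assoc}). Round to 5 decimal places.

0.27080

P(Education=HS) = 0.048 + 0.014 + 0.126 + 0.072 = 0.260.
P(Education=Assoc) = 0.105 + 0.131 + 0.027 + 0.042 = 0.305.
P(Education ∈ {HS, Assoc}) = 0.260 + 0.305 = 0.565; P(Income=Q2, Education ∈ {HS, Assoc}) = 0.048 + 0.105 = 0.153.
P(Income=Q2 | Education ∈ {HS, Assoc}) = 0.153/0.565 = 0.27080.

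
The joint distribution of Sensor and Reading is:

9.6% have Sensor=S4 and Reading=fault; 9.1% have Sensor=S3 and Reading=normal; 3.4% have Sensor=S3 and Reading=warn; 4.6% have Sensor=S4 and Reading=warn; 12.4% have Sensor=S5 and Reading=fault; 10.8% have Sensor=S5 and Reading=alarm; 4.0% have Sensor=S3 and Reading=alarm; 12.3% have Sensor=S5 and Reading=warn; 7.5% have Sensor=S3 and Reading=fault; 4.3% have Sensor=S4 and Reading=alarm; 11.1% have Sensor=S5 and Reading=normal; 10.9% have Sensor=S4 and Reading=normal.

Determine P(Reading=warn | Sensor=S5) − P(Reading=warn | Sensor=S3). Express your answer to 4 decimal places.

0.1223

P(Sensor=S5) = 0.111 + 0.123 + 0.108 + 0.124 = 0.466; P(Reading=warn | Sensor=S5) = 0.123/0.466 = 0.26395.
P(Sensor=S3) = 0.091 + 0.034 + 0.040 + 0.075 = 0.240; P(Reading=warn | Sensor=S3) = 0.034/0.240 = 0.14167.
Difference = 0.1223.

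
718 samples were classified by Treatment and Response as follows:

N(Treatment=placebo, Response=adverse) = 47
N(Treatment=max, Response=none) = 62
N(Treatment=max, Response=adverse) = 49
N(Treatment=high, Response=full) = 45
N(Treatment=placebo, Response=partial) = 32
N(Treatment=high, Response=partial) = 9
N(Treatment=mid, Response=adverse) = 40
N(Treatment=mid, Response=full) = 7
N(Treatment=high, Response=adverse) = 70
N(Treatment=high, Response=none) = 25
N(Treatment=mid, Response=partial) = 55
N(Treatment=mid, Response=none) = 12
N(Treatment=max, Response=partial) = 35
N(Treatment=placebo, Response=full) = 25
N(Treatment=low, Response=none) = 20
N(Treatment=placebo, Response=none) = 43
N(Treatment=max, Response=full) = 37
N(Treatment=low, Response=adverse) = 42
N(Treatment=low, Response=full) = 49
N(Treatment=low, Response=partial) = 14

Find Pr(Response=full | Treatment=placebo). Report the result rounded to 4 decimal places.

0.1701

Total with Treatment=placebo: 43 + 32 + 25 + 47 = 147.
P(Response=full | Treatment=placebo) = 25/147 = 0.1701.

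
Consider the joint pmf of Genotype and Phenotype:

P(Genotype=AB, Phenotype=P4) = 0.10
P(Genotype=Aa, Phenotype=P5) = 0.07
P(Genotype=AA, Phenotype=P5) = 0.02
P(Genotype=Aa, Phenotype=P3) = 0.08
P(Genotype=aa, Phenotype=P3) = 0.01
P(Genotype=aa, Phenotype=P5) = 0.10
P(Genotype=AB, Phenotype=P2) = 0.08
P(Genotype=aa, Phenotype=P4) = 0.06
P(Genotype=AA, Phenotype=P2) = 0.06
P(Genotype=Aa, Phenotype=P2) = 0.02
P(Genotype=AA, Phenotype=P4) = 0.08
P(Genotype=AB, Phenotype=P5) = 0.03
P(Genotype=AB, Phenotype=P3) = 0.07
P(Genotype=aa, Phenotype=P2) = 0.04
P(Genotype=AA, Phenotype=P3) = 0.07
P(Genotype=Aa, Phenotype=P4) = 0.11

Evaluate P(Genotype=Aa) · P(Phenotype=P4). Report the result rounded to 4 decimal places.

0.0980

P(Genotype=Aa) = 0.02 + 0.08 + 0.11 + 0.07 = 0.28.
P(Phenotype=P4) = 0.08 + 0.11 + 0.06 + 0.10 = 0.35.
Product: 0.28 × 0.35 = 0.0980.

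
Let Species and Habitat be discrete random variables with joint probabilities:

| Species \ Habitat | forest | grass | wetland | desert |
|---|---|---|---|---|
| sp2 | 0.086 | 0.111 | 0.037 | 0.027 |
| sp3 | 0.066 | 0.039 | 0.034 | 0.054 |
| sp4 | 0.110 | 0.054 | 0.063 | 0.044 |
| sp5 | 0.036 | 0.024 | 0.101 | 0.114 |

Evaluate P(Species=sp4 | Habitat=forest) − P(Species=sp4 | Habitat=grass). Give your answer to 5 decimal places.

P(Habitat=forest) = 0.086 + 0.066 + 0.110 + 0.036 = 0.298; P(Species=sp4 | Habitat=forest) = 0.110/0.298 = 0.369128.
P(Habitat=grass) = 0.111 + 0.039 + 0.054 + 0.024 = 0.228; P(Species=sp4 | Habitat=grass) = 0.054/0.228 = 0.236842.
Difference = 0.13229.

0.13229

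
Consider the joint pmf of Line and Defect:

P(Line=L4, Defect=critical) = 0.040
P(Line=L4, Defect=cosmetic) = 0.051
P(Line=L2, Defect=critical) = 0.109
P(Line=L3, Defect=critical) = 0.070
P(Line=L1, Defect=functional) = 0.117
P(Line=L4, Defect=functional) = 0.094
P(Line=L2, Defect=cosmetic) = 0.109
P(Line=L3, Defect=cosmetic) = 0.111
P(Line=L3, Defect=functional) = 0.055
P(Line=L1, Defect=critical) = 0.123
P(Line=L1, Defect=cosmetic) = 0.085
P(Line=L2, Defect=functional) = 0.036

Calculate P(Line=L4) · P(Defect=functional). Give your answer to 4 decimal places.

0.0559

P(Line=L4) = 0.051 + 0.094 + 0.040 = 0.185.
P(Defect=functional) = 0.117 + 0.036 + 0.055 + 0.094 = 0.302.
Product: 0.185 × 0.302 = 0.0559.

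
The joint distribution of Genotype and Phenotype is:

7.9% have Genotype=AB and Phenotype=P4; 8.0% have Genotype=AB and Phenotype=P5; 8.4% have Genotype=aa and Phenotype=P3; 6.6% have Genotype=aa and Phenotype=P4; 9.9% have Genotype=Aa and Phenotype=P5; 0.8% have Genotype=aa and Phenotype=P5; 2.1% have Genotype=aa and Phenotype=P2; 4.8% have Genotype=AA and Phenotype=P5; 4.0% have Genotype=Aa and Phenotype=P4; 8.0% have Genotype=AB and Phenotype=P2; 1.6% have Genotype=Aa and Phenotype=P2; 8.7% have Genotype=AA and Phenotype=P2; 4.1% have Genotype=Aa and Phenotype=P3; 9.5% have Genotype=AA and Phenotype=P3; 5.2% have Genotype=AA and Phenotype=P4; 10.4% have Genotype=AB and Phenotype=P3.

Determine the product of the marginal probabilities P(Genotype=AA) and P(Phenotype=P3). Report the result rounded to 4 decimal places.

0.0914

P(Genotype=AA) = 0.087 + 0.095 + 0.052 + 0.048 = 0.282.
P(Phenotype=P3) = 0.095 + 0.041 + 0.084 + 0.104 = 0.324.
Product: 0.282 × 0.324 = 0.0914.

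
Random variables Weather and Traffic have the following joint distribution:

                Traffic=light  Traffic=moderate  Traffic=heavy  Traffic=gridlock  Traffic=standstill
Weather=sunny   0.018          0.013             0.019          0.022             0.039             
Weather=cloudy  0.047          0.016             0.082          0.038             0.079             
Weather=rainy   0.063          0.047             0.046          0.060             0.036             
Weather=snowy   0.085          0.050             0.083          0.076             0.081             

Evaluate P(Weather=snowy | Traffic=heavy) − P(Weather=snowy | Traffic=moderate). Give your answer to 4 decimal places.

P(Traffic=heavy) = 0.019 + 0.082 + 0.046 + 0.083 = 0.230; P(Weather=snowy | Traffic=heavy) = 0.083/0.230 = 0.36087.
P(Traffic=moderate) = 0.013 + 0.016 + 0.047 + 0.050 = 0.126; P(Weather=snowy | Traffic=moderate) = 0.050/0.126 = 0.39683.
Difference = -0.0360.

-0.0360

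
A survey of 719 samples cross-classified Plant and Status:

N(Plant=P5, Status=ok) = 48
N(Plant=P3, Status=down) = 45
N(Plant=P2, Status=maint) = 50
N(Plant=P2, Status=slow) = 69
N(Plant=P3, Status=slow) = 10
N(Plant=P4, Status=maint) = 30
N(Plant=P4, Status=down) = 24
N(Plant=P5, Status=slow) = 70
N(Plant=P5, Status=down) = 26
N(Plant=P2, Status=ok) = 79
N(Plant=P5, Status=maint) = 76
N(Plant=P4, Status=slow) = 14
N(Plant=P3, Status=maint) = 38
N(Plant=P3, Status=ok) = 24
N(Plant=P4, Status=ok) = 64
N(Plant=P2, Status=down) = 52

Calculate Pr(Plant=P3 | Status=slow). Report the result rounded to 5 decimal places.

Total with Status=slow: 69 + 10 + 14 + 70 = 163.
P(Plant=P3 | Status=slow) = 10/163 = 0.06135.

0.06135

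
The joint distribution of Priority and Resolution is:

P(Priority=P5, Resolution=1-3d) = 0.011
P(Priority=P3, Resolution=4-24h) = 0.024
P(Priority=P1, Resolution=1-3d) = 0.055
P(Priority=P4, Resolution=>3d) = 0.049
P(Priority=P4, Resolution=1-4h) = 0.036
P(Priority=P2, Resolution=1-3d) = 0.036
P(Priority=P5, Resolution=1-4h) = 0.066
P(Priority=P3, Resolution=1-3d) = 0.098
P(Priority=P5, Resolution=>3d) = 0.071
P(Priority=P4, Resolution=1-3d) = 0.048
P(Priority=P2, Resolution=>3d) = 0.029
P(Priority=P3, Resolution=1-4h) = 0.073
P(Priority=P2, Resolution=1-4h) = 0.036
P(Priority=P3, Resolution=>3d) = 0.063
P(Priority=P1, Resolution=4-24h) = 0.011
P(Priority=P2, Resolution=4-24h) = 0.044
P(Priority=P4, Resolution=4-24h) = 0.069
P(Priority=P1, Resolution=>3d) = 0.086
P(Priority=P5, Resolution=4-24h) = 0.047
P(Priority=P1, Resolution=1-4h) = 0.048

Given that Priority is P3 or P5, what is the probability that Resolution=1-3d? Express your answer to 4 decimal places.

P(Priority=P3) = 0.073 + 0.024 + 0.098 + 0.063 = 0.258.
P(Priority=P5) = 0.066 + 0.047 + 0.011 + 0.071 = 0.195.
P(Priority ∈ {P3, P5}) = 0.258 + 0.195 = 0.453; P(Resolution=1-3d, Priority ∈ {P3, P5}) = 0.098 + 0.011 = 0.109.
P(Resolution=1-3d | Priority ∈ {P3, P5}) = 0.109/0.453 = 0.2406.

0.2406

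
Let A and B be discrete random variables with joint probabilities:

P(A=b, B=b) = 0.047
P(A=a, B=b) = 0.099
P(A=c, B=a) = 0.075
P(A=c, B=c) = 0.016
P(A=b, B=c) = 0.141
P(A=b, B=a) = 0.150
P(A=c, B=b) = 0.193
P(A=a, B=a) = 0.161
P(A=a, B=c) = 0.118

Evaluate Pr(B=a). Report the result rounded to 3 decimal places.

P(B=a) = 0.161 + 0.150 + 0.075 = 0.386.

0.386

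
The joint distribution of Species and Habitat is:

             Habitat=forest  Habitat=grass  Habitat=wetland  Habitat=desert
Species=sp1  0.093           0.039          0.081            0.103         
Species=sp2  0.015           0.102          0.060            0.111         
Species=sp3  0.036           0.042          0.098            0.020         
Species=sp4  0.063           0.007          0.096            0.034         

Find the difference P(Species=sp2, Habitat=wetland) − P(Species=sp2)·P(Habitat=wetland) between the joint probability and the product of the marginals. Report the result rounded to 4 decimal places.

P(Species=sp2) = 0.015 + 0.102 + 0.060 + 0.111 = 0.288.
P(Habitat=wetland) = 0.081 + 0.060 + 0.098 + 0.096 = 0.335.
P(Species=sp2, Habitat=wetland) − P(Species=sp2)P(Habitat=wetland) = 0.060 − 0.288×0.335 = -0.0365.

-0.0365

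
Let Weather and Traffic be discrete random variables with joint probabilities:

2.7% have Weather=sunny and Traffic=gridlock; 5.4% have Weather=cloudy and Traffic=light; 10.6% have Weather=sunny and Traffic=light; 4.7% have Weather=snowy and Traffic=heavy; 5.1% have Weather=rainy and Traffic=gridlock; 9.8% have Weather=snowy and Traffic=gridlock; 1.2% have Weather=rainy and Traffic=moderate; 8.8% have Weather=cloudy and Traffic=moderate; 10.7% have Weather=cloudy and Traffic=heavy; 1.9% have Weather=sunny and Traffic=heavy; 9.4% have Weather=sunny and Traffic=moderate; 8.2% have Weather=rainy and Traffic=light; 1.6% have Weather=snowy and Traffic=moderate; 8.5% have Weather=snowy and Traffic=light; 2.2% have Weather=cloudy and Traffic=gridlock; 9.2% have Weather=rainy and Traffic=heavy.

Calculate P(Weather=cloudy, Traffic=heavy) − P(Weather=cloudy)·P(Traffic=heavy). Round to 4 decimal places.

P(Weather=cloudy) = 0.054 + 0.088 + 0.107 + 0.022 = 0.271.
P(Traffic=heavy) = 0.019 + 0.107 + 0.092 + 0.047 = 0.265.
P(Weather=cloudy, Traffic=heavy) − P(Weather=cloudy)P(Traffic=heavy) = 0.107 − 0.271×0.265 = 0.0352.

0.0352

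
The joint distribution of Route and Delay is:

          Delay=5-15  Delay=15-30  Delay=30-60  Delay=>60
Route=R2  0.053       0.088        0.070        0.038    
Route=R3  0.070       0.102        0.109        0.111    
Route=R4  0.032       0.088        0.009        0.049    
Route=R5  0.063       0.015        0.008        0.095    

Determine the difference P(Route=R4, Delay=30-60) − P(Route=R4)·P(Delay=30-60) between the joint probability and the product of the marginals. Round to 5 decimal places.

-0.02589

P(Route=R4) = 0.032 + 0.088 + 0.009 + 0.049 = 0.178.
P(Delay=30-60) = 0.070 + 0.109 + 0.009 + 0.008 = 0.196.
P(Route=R4, Delay=30-60) − P(Route=R4)P(Delay=30-60) = 0.009 − 0.178×0.196 = -0.02589.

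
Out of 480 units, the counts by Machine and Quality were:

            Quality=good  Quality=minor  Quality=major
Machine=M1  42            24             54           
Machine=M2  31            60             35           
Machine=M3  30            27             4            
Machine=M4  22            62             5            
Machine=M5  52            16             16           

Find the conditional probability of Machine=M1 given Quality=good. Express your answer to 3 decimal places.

Total with Quality=good: 42 + 31 + 30 + 22 + 52 = 177.
P(Machine=M1 | Quality=good) = 42/177 = 0.237.

0.237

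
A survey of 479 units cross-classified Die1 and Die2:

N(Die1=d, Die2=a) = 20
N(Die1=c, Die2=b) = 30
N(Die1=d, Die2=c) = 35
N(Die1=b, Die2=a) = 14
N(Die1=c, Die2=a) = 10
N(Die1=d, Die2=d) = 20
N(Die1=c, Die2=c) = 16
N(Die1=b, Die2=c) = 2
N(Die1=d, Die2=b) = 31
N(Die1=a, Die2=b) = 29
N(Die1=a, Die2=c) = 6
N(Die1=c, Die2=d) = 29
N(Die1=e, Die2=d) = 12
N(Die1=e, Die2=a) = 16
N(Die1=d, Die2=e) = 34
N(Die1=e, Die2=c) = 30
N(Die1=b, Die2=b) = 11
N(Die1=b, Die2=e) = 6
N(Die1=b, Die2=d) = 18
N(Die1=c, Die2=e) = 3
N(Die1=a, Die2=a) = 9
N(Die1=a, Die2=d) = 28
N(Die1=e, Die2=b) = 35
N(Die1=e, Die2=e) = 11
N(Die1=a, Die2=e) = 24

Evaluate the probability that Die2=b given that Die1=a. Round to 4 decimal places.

0.3021

Total with Die1=a: 9 + 29 + 6 + 28 + 24 = 96.
P(Die2=b | Die1=a) = 29/96 = 0.3021.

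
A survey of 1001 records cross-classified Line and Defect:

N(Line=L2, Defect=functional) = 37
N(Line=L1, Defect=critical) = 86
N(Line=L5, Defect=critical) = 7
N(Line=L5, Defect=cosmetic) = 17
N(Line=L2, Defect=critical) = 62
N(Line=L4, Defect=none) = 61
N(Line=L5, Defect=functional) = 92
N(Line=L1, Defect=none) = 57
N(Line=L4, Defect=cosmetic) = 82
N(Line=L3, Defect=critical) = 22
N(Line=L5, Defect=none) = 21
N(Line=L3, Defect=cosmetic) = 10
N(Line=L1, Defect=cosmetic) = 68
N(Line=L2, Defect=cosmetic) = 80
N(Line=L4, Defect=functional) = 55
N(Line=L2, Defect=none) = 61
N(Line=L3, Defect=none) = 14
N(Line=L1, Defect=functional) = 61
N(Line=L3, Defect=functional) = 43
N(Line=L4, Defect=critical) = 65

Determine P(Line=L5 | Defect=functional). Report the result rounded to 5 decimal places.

0.31944

Total with Defect=functional: 61 + 37 + 43 + 55 + 92 = 288.
P(Line=L5 | Defect=functional) = 92/288 = 0.31944.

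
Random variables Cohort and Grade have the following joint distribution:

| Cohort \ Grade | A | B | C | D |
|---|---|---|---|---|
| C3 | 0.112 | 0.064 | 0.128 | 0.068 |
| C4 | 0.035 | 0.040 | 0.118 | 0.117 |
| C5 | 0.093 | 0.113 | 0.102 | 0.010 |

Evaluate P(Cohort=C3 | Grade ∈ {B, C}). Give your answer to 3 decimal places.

0.340

P(Grade=B) = 0.064 + 0.040 + 0.113 = 0.217.
P(Grade=C) = 0.128 + 0.118 + 0.102 = 0.348.
P(Grade ∈ {B, C}) = 0.217 + 0.348 = 0.565; P(Cohort=C3, Grade ∈ {B, C}) = 0.064 + 0.128 = 0.192.
P(Cohort=C3 | Grade ∈ {B, C}) = 0.192/0.565 = 0.340.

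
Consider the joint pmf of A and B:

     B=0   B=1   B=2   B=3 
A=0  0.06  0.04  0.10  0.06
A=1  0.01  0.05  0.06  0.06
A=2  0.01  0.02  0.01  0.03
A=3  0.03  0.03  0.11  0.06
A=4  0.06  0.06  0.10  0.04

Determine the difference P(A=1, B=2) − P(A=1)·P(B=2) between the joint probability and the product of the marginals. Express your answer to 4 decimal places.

P(A=1) = 0.01 + 0.05 + 0.06 + 0.06 = 0.18.
P(B=2) = 0.10 + 0.06 + 0.01 + 0.11 + 0.10 = 0.38.
P(A=1, B=2) − P(A=1)P(B=2) = 0.06 − 0.18×0.38 = -0.0084.

-0.0084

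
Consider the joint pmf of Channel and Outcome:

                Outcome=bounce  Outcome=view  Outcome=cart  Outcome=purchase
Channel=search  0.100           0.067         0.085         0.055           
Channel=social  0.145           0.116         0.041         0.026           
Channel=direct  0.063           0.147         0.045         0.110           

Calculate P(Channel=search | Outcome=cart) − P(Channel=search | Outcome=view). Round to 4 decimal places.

P(Outcome=cart) = 0.085 + 0.041 + 0.045 = 0.171; P(Channel=search | Outcome=cart) = 0.085/0.171 = 0.49708.
P(Outcome=view) = 0.067 + 0.116 + 0.147 = 0.330; P(Channel=search | Outcome=view) = 0.067/0.330 = 0.20303.
Difference = 0.2940.

0.2940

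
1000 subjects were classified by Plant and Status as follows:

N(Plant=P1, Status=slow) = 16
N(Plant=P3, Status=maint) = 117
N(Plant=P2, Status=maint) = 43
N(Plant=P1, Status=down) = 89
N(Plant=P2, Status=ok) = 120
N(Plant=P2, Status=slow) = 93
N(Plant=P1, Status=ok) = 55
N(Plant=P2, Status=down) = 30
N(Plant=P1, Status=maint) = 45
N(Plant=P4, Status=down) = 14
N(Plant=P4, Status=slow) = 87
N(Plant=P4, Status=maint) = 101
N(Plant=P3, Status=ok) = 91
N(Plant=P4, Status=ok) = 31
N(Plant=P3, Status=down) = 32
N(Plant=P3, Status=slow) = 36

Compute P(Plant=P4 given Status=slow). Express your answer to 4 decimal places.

Total with Status=slow: 16 + 93 + 36 + 87 = 232.
P(Plant=P4 | Status=slow) = 87/232 = 0.3750.

0.3750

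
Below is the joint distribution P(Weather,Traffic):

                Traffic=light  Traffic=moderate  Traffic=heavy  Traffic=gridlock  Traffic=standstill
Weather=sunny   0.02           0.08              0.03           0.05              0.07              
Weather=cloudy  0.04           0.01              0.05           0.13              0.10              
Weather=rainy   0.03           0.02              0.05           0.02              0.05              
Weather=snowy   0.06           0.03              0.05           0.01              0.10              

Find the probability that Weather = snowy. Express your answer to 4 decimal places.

P(Weather=snowy) = 0.06 + 0.03 + 0.05 + 0.01 + 0.10 = 0.25.

0.2500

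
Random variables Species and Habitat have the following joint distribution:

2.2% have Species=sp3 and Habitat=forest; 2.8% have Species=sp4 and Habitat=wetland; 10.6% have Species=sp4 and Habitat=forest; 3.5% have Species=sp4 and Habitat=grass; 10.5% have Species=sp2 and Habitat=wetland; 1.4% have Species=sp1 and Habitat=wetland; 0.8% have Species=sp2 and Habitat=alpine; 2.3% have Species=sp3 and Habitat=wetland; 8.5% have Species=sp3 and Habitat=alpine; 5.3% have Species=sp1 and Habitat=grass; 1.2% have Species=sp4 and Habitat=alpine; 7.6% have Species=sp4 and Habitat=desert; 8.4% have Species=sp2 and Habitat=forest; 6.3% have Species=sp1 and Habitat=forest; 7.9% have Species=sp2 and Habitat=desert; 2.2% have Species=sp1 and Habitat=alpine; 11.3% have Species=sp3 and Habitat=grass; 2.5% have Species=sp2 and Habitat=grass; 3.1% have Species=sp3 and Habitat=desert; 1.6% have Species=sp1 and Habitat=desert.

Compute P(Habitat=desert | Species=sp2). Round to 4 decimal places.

0.2625

P(Species=sp2) = 0.084 + 0.025 + 0.105 + 0.079 + 0.008 = 0.301.
P(Habitat=desert | Species=sp2) = 0.079/0.301 = 0.2625.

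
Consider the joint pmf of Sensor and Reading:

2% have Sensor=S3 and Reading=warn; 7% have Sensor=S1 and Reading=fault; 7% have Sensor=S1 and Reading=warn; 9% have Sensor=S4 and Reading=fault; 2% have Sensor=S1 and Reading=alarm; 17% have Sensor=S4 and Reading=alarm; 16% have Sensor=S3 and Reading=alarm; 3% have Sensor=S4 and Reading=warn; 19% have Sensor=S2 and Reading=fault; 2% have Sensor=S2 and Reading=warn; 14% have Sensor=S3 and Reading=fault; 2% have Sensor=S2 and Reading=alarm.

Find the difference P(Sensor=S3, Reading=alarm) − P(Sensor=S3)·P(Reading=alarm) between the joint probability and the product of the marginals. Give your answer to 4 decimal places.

P(Sensor=S3) = 0.02 + 0.16 + 0.14 = 0.32.
P(Reading=alarm) = 0.02 + 0.02 + 0.16 + 0.17 = 0.37.
P(Sensor=S3, Reading=alarm) − P(Sensor=S3)P(Reading=alarm) = 0.16 − 0.32×0.37 = 0.0416.

0.0416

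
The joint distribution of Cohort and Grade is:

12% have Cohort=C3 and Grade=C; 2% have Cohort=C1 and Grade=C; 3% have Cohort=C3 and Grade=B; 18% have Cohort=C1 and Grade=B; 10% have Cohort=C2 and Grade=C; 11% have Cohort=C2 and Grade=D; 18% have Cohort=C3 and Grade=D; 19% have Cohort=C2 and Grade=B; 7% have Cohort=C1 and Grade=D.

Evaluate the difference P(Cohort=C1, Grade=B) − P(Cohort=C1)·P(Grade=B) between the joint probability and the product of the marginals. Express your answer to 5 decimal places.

0.07200

P(Cohort=C1) = 0.18 + 0.02 + 0.07 = 0.27.
P(Grade=B) = 0.18 + 0.19 + 0.03 = 0.40.
P(Cohort=C1, Grade=B) − P(Cohort=C1)P(Grade=B) = 0.18 − 0.27×0.40 = 0.07200.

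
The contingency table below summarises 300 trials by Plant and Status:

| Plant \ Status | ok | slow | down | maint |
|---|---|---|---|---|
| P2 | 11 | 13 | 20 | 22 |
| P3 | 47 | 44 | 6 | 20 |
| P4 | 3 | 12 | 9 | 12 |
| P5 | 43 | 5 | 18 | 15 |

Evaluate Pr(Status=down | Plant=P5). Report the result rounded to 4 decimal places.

Total with Plant=P5: 43 + 5 + 18 + 15 = 81.
P(Status=down | Plant=P5) = 18/81 = 0.2222.

0.2222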